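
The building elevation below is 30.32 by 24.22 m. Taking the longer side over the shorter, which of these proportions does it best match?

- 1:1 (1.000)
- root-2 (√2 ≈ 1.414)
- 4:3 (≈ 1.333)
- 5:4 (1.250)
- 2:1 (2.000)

Ratio = 30.32 / 24.22 ≈ 1.252.
Distances: 1:1 1.000 (Δ 0.252); root-2 1.414 (Δ 0.162); 4:3 1.333 (Δ 0.081); 5:4 1.250 (Δ 0.002); 2:1 2.000 (Δ 0.748).

5:4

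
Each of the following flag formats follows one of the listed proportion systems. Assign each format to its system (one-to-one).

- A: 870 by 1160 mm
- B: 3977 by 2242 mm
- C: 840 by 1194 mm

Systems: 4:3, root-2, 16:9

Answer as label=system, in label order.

A=4:3, B=16:9, C=root-2

Ratios: A ≈ 1.333; B ≈ 1.774; C ≈ 1.421.
Targets: 4:3 ≈ 1.333; root-2 ≈ 1.414; 16:9 ≈ 1.778.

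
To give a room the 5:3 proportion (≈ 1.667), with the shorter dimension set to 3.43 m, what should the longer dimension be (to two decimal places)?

5.72 m

5:3 ≈ 1.66667.
Longer side = 3.43 × 1.66667 ≈ 5.7167 → 5.72 m.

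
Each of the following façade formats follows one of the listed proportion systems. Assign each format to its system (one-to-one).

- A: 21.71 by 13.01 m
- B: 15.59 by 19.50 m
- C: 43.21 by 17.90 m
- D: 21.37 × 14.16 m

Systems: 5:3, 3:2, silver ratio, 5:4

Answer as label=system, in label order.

A = 21.71/13.01 ≈ 1.669 → 5:3 (1.667)
B = 19.50/15.59 ≈ 1.251 → 5:4 (1.250)
C = 43.21/17.90 ≈ 2.414 → silver ratio (2.414)
D = 21.37/14.16 ≈ 1.509 → 3:2 (1.500)

A=5:3, B=5:4, C=silver ratio, D=3:2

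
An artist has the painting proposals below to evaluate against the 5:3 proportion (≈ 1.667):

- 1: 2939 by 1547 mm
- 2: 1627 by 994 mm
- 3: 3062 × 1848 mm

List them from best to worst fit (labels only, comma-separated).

Ratios: 1 = 2939 / 1547 ≈ 1.900; 2 = 1627 / 994 ≈ 1.637; 3 = 3062 / 1848 ≈ 1.657.
|Δ from 1.667|: 1 0.233; 2 0.030; 3 0.010.

3, 2, 1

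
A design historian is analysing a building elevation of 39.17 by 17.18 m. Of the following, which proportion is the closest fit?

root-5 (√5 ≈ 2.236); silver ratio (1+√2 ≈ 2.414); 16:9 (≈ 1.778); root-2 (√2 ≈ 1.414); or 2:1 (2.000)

root-5

Ratio = 39.17 / 17.18 ≈ 2.280.
Distances: root-5 2.236 (Δ 0.044); silver ratio 2.414 (Δ 0.134); 16:9 1.778 (Δ 0.502); root-2 1.414 (Δ 0.866); 2:1 2.000 (Δ 0.280).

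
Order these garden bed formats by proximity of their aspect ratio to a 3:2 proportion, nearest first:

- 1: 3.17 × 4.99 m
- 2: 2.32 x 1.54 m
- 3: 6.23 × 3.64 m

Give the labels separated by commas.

2, 1, 3

1: 4.99/3.17 ≈ 1.574 → |1.574 − 1.500| = 0.074
2: 2.32/1.54 ≈ 1.506 → |1.506 − 1.500| = 0.006
3: 6.23/3.64 ≈ 1.712 → |1.712 − 1.500| = 0.212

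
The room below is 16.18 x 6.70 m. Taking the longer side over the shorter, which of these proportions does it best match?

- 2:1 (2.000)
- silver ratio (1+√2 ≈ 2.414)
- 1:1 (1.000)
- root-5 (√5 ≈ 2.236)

Ratio = 16.18 / 6.70 ≈ 2.415.
Distances: 2:1 2.000 (Δ 0.415); silver ratio 2.414 (Δ 0.001); 1:1 1.000 (Δ 1.415); root-5 2.236 (Δ 0.179).

silver ratio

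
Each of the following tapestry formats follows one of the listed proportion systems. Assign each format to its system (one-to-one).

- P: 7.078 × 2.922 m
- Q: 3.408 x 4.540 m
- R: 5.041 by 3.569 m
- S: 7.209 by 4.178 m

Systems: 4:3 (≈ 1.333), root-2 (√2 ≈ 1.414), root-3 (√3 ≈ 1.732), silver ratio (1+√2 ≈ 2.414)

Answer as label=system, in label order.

P=silver ratio, Q=4:3, R=root-2, S=root-3

P = 7.078/2.922 ≈ 2.422 → silver ratio (2.414)
Q = 4.540/3.408 ≈ 1.332 → 4:3 (1.333)
R = 5.041/3.569 ≈ 1.412 → root-2 (1.414)
S = 7.209/4.178 ≈ 1.725 → root-3 (1.732)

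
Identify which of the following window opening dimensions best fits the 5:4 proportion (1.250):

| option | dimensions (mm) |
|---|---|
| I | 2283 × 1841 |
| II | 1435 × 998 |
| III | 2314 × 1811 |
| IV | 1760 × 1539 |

I

Target 5:4 ≈ 1.250.
I: 1.240 (Δ0.010)  II: 1.438 (Δ0.188)  III: 1.278 (Δ0.028)  IV: 1.144 (Δ0.106)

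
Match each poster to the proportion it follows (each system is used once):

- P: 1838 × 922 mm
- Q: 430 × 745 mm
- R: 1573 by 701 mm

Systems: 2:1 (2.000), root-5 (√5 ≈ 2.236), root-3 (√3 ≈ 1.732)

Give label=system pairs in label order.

P=2:1, Q=root-3, R=root-5

P = 1838/922 ≈ 1.993 → 2:1 (2.000)
Q = 745/430 ≈ 1.733 → root-3 (1.732)
R = 1573/701 ≈ 2.244 → root-5 (2.236)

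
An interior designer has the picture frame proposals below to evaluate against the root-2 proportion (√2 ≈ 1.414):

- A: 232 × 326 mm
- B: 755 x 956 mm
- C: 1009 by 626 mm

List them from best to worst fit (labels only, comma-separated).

A: 326/232 ≈ 1.405 → |1.405 − 1.414| = 0.009
B: 956/755 ≈ 1.266 → |1.266 − 1.414| = 0.148
C: 1009/626 ≈ 1.612 → |1.612 − 1.414| = 0.198

A, B, C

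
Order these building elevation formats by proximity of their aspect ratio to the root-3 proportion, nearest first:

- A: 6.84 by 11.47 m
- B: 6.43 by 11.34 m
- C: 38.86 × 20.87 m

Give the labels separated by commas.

B, A, C

Ratios: A = 11.47 / 6.84 ≈ 1.677; B = 11.34 / 6.43 ≈ 1.764; C = 38.86 / 20.87 ≈ 1.862.
|Δ from 1.732|: A 0.055; B 0.032; C 0.130.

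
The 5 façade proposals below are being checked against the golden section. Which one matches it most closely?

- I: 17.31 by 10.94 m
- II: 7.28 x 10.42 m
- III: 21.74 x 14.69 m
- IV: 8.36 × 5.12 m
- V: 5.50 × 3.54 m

Target golden ratio ≈ 1.618.
I: 1.582 (Δ0.036)  II: 1.431 (Δ0.187)  III: 1.480 (Δ0.138)  IV: 1.633 (Δ0.015)  V: 1.554 (Δ0.064)

IV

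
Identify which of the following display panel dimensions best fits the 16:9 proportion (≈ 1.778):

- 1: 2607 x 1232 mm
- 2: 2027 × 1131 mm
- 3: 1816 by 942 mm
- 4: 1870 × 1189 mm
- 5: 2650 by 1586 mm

Ratios (long/short): 1 ≈ 2.116; 2 ≈ 1.792; 3 ≈ 1.928; 4 ≈ 1.573; 5 ≈ 1.671.
16:9 ≈ 1.778; option 2 is nearest (Δ 0.014).

2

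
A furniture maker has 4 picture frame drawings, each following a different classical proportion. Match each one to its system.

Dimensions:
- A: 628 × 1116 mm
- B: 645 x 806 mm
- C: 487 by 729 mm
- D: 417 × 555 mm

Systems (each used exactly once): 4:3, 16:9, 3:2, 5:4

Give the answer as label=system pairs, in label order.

A=16:9, B=5:4, C=3:2, D=4:3

A = 1116/628 ≈ 1.777 → 16:9 (1.778)
B = 806/645 ≈ 1.250 → 5:4 (1.250)
C = 729/487 ≈ 1.497 → 3:2 (1.500)
D = 555/417 ≈ 1.331 → 4:3 (1.333)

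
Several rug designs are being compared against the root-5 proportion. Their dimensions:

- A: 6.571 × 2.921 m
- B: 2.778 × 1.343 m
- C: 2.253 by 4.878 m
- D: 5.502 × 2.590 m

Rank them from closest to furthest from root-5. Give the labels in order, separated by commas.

A, C, D, B

Ratios: A = 6.571 / 2.921 ≈ 2.250; B = 2.778 / 1.343 ≈ 2.069; C = 4.878 / 2.253 ≈ 2.165; D = 5.502 / 2.590 ≈ 2.124.
|Δ from 2.236|: A 0.014; B 0.167; C 0.071; D 0.112.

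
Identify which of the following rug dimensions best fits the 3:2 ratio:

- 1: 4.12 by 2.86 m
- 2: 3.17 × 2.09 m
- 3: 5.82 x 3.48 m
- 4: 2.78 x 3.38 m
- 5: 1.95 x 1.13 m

Target 3:2 ≈ 1.500.
1: 1.441 (Δ0.059)  2: 1.517 (Δ0.017)  3: 1.672 (Δ0.172)  4: 1.216 (Δ0.284)  5: 1.726 (Δ0.226)

2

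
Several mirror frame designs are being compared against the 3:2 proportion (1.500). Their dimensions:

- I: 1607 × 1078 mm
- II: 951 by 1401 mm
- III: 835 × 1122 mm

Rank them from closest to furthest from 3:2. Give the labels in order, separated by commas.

I, II, III

I: 1607/1078 ≈ 1.491 → |1.491 − 1.500| = 0.009
II: 1401/951 ≈ 1.473 → |1.473 − 1.500| = 0.027
III: 1122/835 ≈ 1.344 → |1.344 − 1.500| = 0.156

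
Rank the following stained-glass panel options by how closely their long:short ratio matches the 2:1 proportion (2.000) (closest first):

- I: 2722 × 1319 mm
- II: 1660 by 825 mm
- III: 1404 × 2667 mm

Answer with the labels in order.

II, I, III

I: 2722/1319 ≈ 2.064 → |2.064 − 2.000| = 0.064
II: 1660/825 ≈ 2.012 → |2.012 − 2.000| = 0.012
III: 2667/1404 ≈ 1.900 → |1.900 − 2.000| = 0.100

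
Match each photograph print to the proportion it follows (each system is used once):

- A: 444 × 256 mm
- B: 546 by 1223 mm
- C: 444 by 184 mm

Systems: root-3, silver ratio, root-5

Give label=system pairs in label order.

A = 444/256 ≈ 1.734 → root-3 (1.732)
B = 1223/546 ≈ 2.240 → root-5 (2.236)
C = 444/184 ≈ 2.413 → silver ratio (2.414)

A=root-3, B=root-5, C=silver ratio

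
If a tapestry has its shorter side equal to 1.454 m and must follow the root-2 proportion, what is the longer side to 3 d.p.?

root-2 ≈ 1.41421.
Longer side = 1.454 × 1.41421 ≈ 2.05626 → 2.056 m.

2.056 m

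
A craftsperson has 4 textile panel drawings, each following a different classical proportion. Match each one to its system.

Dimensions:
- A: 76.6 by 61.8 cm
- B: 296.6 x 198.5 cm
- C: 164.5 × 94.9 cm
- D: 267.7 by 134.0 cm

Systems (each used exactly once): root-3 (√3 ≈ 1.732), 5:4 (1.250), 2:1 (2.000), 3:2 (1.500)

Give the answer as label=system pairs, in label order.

A = 76.6/61.8 ≈ 1.239 → 5:4 (1.250)
B = 296.6/198.5 ≈ 1.494 → 3:2 (1.500)
C = 164.5/94.9 ≈ 1.733 → root-3 (1.732)
D = 267.7/134.0 ≈ 1.998 → 2:1 (2.000)

A=5:4, B=3:2, C=root-3, D=2:1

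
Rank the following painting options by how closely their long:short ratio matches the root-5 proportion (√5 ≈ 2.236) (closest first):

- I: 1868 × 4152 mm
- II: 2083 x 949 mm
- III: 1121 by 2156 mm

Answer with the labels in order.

Ratios: I = 4152 / 1868 ≈ 2.223; II = 2083 / 949 ≈ 2.195; III = 2156 / 1121 ≈ 1.923.
|Δ from 2.236|: I 0.013; II 0.041; III 0.313.

I, II, III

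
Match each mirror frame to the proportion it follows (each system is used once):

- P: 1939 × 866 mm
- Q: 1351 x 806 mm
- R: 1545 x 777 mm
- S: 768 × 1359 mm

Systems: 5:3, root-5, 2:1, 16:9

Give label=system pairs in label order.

P=root-5, Q=5:3, R=2:1, S=16:9

P = 1939/866 ≈ 2.239 → root-5 (2.236)
Q = 1351/806 ≈ 1.676 → 5:3 (1.667)
R = 1545/777 ≈ 1.988 → 2:1 (2.000)
S = 1359/768 ≈ 1.770 → 16:9 (1.778)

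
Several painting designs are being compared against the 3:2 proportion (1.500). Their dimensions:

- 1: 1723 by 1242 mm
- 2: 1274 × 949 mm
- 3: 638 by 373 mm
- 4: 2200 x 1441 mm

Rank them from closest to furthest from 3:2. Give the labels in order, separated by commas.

1: 1723/1242 ≈ 1.387 → |1.387 − 1.500| = 0.113
2: 1274/949 ≈ 1.342 → |1.342 − 1.500| = 0.158
3: 638/373 ≈ 1.710 → |1.710 − 1.500| = 0.210
4: 2200/1441 ≈ 1.527 → |1.527 − 1.500| = 0.027

4, 1, 2, 3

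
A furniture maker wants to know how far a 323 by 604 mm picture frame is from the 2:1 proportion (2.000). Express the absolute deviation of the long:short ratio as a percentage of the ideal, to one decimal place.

6.5%

Ratio = 604 / 323 ≈ 1.8700.
Ideal 2:1 = 2.0000. |1.8700 − 2.0000| / 2.0000 ≈ 6.50% → 6.5%.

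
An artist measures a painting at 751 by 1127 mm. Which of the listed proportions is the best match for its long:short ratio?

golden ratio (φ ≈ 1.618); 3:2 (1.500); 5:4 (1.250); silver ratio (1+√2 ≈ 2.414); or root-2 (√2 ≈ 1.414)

Ratio = 1127 / 751 ≈ 1.501.
Distances: golden ratio 1.618 (Δ 0.117); 3:2 1.500 (Δ 0.001); 5:4 1.250 (Δ 0.251); silver ratio 2.414 (Δ 0.913); root-2 1.414 (Δ 0.087).

3:2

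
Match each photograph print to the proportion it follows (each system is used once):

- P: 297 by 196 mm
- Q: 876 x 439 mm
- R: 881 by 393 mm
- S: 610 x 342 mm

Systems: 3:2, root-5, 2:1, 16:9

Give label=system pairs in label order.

P=3:2, Q=2:1, R=root-5, S=16:9

P = 297/196 ≈ 1.515 → 3:2 (1.500)
Q = 876/439 ≈ 1.995 → 2:1 (2.000)
R = 881/393 ≈ 2.242 → root-5 (2.236)
S = 610/342 ≈ 1.784 → 16:9 (1.778)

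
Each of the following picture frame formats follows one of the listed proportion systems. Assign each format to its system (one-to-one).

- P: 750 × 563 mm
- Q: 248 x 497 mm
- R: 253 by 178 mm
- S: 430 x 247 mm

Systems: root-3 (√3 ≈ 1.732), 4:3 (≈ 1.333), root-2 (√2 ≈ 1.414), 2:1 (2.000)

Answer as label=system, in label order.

Ratios: P ≈ 1.332; Q ≈ 2.004; R ≈ 1.421; S ≈ 1.741.
Targets: root-3 ≈ 1.732; 4:3 ≈ 1.333; root-2 ≈ 1.414; 2:1 ≈ 2.000.

P=4:3, Q=2:1, R=root-2, S=root-3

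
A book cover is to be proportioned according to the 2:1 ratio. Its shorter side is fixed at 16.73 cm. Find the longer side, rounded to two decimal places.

33.46 cm

2:1 = 2.00000.
Longer side = 16.73 × 2.00000 ≈ 33.4600 → 33.46 cm.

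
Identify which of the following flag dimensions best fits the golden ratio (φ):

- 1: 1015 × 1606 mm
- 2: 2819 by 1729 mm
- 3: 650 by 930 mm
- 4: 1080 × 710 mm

Ratios (long/short): 1 ≈ 1.582; 2 ≈ 1.630; 3 ≈ 1.431; 4 ≈ 1.521.
golden ratio ≈ 1.618; option 2 is nearest (Δ 0.012).

2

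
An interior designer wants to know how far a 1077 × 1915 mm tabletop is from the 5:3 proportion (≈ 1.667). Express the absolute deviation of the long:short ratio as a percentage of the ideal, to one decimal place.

6.7%

Ratio = 1915 / 1077 ≈ 1.7781.
Ideal 5:3 ≈ 1.6667. |1.7781 − 1.6667| / 1.6667 ≈ 6.68% → 6.7%.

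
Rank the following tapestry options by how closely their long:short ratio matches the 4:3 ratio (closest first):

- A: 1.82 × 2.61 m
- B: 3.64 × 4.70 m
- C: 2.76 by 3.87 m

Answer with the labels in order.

A: 2.61/1.82 ≈ 1.434 → |1.434 − 1.333| = 0.101
B: 4.70/3.64 ≈ 1.291 → |1.291 − 1.333| = 0.042
C: 3.87/2.76 ≈ 1.402 → |1.402 − 1.333| = 0.069

B, C, A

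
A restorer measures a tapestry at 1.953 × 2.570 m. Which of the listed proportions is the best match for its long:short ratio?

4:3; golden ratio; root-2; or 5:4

4:3

Ratio = 2.570 / 1.953 ≈ 1.316.
Distances: 4:3 1.333 (Δ 0.017); golden ratio 1.618 (Δ 0.302); root-2 1.414 (Δ 0.098); 5:4 1.250 (Δ 0.066).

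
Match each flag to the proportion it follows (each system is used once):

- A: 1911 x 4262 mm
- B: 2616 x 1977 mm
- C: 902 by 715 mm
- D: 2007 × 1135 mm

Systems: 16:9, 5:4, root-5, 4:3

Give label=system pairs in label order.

Ratios: A ≈ 2.230; B ≈ 1.323; C ≈ 1.262; D ≈ 1.768.
Targets: 16:9 ≈ 1.778; 5:4 ≈ 1.250; root-5 ≈ 2.236; 4:3 ≈ 1.333.

A=root-5, B=4:3, C=5:4, D=16:9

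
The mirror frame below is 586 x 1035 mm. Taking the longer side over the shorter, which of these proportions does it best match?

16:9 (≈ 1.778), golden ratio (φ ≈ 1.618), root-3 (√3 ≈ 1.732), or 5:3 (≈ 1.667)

16:9

1035/586 ≈ 1.766. Nearest candidates are 16:9 (1.778, off by 0.012) and root-3 (1.732, off by 0.034).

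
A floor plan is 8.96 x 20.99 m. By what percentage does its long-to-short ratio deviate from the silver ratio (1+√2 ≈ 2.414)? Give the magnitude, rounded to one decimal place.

3.0%

Ratio = 20.99 / 8.96 ≈ 2.3426.
Ideal silver ratio ≈ 2.4142. |2.3426 − 2.4142| / 2.4142 ≈ 2.97% → 3.0%.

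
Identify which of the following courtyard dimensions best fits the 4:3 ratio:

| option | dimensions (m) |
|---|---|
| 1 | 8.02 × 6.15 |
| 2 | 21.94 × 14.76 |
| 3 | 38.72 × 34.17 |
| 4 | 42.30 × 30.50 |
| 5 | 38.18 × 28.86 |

Target 4:3 ≈ 1.333.
1: 1.304 (Δ0.029)  2: 1.486 (Δ0.153)  3: 1.133 (Δ0.200)  4: 1.387 (Δ0.054)  5: 1.323 (Δ0.010)

5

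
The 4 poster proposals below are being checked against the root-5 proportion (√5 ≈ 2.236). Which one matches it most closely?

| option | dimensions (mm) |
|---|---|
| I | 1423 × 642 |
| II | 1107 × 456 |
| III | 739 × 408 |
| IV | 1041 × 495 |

I

Ratios (long/short): I ≈ 2.217; II ≈ 2.428; III ≈ 1.811; IV ≈ 2.103.
root-5 ≈ 2.236; option I is nearest (Δ 0.019).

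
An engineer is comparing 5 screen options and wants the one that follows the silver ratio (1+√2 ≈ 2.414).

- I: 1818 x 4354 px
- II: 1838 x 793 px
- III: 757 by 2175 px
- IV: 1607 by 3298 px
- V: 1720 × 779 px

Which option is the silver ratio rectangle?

Target silver ratio ≈ 2.414.
I: 2.395 (Δ0.019)  II: 2.318 (Δ0.096)  III: 2.873 (Δ0.459)  IV: 2.052 (Δ0.362)  V: 2.208 (Δ0.206)

I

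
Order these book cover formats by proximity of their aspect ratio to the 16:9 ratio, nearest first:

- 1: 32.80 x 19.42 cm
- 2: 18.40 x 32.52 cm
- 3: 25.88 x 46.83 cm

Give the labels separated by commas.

2, 3, 1

1: 32.80/19.42 ≈ 1.689 → |1.689 − 1.778| = 0.089
2: 32.52/18.40 ≈ 1.767 → |1.767 − 1.778| = 0.011
3: 46.83/25.88 ≈ 1.810 → |1.810 − 1.778| = 0.032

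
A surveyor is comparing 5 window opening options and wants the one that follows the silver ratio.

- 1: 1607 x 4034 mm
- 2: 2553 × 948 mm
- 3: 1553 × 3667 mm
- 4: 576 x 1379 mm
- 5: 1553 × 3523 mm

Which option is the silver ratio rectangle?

Target silver ratio ≈ 2.414.
1: 2.510 (Δ0.096)  2: 2.693 (Δ0.279)  3: 2.361 (Δ0.053)  4: 2.394 (Δ0.020)  5: 2.269 (Δ0.145)

4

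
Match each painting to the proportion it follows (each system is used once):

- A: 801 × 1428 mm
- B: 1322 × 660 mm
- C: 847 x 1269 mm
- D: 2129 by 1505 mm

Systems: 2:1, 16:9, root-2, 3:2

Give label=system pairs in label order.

Ratios: A ≈ 1.783; B ≈ 2.003; C ≈ 1.498; D ≈ 1.415.
Targets: 2:1 ≈ 2.000; 16:9 ≈ 1.778; root-2 ≈ 1.414; 3:2 ≈ 1.500.

A=16:9, B=2:1, C=3:2, D=root-2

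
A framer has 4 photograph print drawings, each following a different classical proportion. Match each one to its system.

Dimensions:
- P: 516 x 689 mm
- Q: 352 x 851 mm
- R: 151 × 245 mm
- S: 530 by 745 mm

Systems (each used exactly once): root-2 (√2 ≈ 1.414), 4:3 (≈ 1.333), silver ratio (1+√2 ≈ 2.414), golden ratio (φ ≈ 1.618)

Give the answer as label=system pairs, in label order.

Ratios: P ≈ 1.335; Q ≈ 2.418; R ≈ 1.623; S ≈ 1.406.
Targets: root-2 ≈ 1.414; 4:3 ≈ 1.333; silver ratio ≈ 2.414; golden ratio ≈ 1.618.

P=4:3, Q=silver ratio, R=golden ratio, S=root-2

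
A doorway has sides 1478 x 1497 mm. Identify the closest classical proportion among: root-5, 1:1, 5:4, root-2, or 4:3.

Ratio = 1497 / 1478 ≈ 1.013.
Distances: root-5 2.236 (Δ 1.223); 1:1 1.000 (Δ 0.013); 5:4 1.250 (Δ 0.237); root-2 1.414 (Δ 0.401); 4:3 1.333 (Δ 0.320).

1:1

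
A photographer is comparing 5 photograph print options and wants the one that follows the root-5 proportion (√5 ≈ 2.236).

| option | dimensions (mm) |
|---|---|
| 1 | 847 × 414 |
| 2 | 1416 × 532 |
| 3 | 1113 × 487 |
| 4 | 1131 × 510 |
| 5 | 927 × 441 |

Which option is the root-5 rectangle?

Ratios (long/short): 1 ≈ 2.046; 2 ≈ 2.662; 3 ≈ 2.285; 4 ≈ 2.218; 5 ≈ 2.102.
root-5 ≈ 2.236; option 4 is nearest (Δ 0.018).

4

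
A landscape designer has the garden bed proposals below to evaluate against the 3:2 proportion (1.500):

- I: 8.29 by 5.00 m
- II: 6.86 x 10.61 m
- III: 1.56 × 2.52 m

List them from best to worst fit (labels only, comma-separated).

Ratios: I = 8.29 / 5.00 ≈ 1.658; II = 10.61 / 6.86 ≈ 1.547; III = 2.52 / 1.56 ≈ 1.615.
|Δ from 1.500|: I 0.158; II 0.047; III 0.115.

II, III, I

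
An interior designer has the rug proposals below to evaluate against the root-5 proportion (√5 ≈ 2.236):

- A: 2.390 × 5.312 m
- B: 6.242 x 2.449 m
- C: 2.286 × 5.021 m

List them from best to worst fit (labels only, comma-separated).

A, C, B

Ratios: A = 5.312 / 2.390 ≈ 2.223; B = 6.242 / 2.449 ≈ 2.549; C = 5.021 / 2.286 ≈ 2.196.
|Δ from 2.236|: A 0.013; B 0.313; C 0.040.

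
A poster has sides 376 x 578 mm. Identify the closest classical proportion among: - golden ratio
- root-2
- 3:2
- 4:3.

Ratio = 578 / 376 ≈ 1.537.
Distances: golden ratio 1.618 (Δ 0.081); root-2 1.414 (Δ 0.123); 3:2 1.500 (Δ 0.037); 4:3 1.333 (Δ 0.204).

3:2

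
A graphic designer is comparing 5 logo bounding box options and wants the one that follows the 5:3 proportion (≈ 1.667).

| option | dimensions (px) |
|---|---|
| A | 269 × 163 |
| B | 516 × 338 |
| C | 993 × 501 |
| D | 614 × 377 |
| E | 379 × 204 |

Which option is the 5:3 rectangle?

A

Target 5:3 ≈ 1.667.
A: 1.650 (Δ0.017)  B: 1.527 (Δ0.140)  C: 1.982 (Δ0.315)  D: 1.629 (Δ0.038)  E: 1.858 (Δ0.191)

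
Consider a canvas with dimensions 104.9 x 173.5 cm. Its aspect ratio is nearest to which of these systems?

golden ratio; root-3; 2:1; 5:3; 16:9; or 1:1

5:3

173.5/104.9 ≈ 1.654. Nearest candidates are 5:3 (1.667, off by 0.013) and golden ratio (1.618, off by 0.036).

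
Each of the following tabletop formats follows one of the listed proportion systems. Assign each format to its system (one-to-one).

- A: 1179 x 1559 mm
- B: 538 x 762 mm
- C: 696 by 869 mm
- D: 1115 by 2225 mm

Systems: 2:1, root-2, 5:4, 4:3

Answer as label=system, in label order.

A=4:3, B=root-2, C=5:4, D=2:1

Ratios: A ≈ 1.322; B ≈ 1.416; C ≈ 1.249; D ≈ 1.996.
Targets: 2:1 ≈ 2.000; root-2 ≈ 1.414; 5:4 ≈ 1.250; 4:3 ≈ 1.333.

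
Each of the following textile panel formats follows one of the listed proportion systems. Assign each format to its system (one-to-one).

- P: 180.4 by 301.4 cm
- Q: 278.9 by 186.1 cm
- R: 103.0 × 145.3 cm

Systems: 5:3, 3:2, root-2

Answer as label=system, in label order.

P=5:3, Q=3:2, R=root-2

P = 301.4/180.4 ≈ 1.671 → 5:3 (1.667)
Q = 278.9/186.1 ≈ 1.499 → 3:2 (1.500)
R = 145.3/103.0 ≈ 1.411 → root-2 (1.414)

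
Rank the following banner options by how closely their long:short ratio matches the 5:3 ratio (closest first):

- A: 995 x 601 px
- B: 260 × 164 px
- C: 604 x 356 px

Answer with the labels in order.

Ratios: A = 995 / 601 ≈ 1.656; B = 260 / 164 ≈ 1.585; C = 604 / 356 ≈ 1.697.
|Δ from 1.667|: A 0.011; B 0.082; C 0.030.

A, C, B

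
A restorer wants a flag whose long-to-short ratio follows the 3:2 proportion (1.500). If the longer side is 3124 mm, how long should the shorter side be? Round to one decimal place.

3:2 = 1.50000.
Shorter side = 3124 ÷ 1.50000 ≈ 2082.667 → 2082.7 mm.

2082.7 mm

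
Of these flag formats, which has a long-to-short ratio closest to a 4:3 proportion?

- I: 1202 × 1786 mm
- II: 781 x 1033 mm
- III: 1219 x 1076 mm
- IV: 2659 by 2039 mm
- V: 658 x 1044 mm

Ratios (long/short): I ≈ 1.486; II ≈ 1.323; III ≈ 1.133; IV ≈ 1.304; V ≈ 1.587.
4:3 ≈ 1.333; option II is nearest (Δ 0.010).

II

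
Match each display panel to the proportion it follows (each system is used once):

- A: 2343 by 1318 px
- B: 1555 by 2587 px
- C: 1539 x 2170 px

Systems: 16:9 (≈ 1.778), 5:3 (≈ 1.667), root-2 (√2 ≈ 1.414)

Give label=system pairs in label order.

Ratios: A ≈ 1.778; B ≈ 1.664; C ≈ 1.410.
Targets: 16:9 ≈ 1.778; 5:3 ≈ 1.667; root-2 ≈ 1.414.

A=16:9, B=5:3, C=root-2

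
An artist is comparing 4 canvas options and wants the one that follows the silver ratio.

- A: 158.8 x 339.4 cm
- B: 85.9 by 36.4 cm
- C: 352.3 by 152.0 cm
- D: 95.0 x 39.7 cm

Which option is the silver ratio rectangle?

D

Target silver ratio ≈ 2.414.
A: 2.137 (Δ0.277)  B: 2.360 (Δ0.054)  C: 2.318 (Δ0.096)  D: 2.393 (Δ0.021)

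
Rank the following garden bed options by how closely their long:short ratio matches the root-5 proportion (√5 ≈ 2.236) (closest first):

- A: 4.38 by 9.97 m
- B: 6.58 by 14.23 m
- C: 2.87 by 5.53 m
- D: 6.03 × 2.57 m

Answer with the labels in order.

A, B, D, C

A: 9.97/4.38 ≈ 2.276 → |2.276 − 2.236| = 0.040
B: 14.23/6.58 ≈ 2.163 → |2.163 − 2.236| = 0.073
C: 5.53/2.87 ≈ 1.927 → |1.927 − 2.236| = 0.309
D: 6.03/2.57 ≈ 2.346 → |2.346 − 2.236| = 0.110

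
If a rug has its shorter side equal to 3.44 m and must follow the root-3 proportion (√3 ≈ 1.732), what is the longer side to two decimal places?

5.96 m

root-3 ≈ 1.73205.
Longer side = 3.44 × 1.73205 ≈ 5.9583 → 5.96 m.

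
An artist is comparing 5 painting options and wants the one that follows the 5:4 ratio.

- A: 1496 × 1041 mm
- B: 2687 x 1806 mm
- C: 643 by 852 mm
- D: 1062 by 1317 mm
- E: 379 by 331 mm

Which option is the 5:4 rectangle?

D

Target 5:4 ≈ 1.250.
A: 1.437 (Δ0.187)  B: 1.488 (Δ0.238)  C: 1.325 (Δ0.075)  D: 1.240 (Δ0.010)  E: 1.145 (Δ0.105)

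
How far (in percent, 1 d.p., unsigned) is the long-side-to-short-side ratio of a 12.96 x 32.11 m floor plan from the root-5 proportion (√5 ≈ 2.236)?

Ratio = 32.11 / 12.96 ≈ 2.4776.
Ideal root-5 ≈ 2.2361. |2.4776 − 2.2361| / 2.2361 ≈ 10.80% → 10.8%.

10.8%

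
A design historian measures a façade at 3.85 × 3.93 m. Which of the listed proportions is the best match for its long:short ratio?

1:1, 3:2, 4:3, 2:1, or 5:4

1:1

Ratio = 3.93 / 3.85 ≈ 1.021.
Distances: 1:1 1.000 (Δ 0.021); 3:2 1.500 (Δ 0.479); 4:3 1.333 (Δ 0.312); 2:1 2.000 (Δ 0.979); 5:4 1.250 (Δ 0.229).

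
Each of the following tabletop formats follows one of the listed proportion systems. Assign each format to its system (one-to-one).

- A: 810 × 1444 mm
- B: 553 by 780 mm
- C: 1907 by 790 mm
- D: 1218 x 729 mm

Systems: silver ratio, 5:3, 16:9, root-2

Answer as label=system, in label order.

A = 1444/810 ≈ 1.783 → 16:9 (1.778)
B = 780/553 ≈ 1.410 → root-2 (1.414)
C = 1907/790 ≈ 2.414 → silver ratio (2.414)
D = 1218/729 ≈ 1.671 → 5:3 (1.667)

A=16:9, B=root-2, C=silver ratio, D=5:3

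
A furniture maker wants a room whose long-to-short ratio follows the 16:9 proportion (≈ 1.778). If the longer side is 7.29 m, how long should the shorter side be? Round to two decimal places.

16:9 ≈ 1.77778.
Shorter side = 7.29 ÷ 1.77778 ≈ 4.1006 → 4.10 m.

4.10 m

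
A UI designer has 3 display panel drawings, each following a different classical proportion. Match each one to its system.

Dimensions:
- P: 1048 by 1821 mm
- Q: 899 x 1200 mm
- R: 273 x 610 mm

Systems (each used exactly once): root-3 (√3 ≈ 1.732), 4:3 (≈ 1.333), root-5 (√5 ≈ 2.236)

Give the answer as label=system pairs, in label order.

P=root-3, Q=4:3, R=root-5

Ratios: P ≈ 1.738; Q ≈ 1.335; R ≈ 2.234.
Targets: root-3 ≈ 1.732; 4:3 ≈ 1.333; root-5 ≈ 2.236.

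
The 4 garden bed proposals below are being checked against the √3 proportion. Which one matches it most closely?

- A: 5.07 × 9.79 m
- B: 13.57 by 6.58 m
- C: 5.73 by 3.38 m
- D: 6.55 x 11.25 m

D

Target root-3 ≈ 1.732.
A: 1.931 (Δ0.199)  B: 2.062 (Δ0.330)  C: 1.695 (Δ0.037)  D: 1.718 (Δ0.014)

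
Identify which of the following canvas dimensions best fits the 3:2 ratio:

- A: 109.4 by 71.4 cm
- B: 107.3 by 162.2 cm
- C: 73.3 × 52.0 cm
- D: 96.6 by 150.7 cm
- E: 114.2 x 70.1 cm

Target 3:2 ≈ 1.500.
A: 1.532 (Δ0.032)  B: 1.512 (Δ0.012)  C: 1.410 (Δ0.090)  D: 1.560 (Δ0.060)  E: 1.629 (Δ0.129)

B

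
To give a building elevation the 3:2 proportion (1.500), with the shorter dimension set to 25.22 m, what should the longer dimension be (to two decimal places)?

3:2 = 1.50000.
Longer side = 25.22 × 1.50000 ≈ 37.8300 → 37.83 m.

37.83 m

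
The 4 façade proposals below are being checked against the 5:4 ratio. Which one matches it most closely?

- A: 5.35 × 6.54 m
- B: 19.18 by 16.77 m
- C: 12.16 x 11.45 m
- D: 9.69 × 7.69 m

D

Ratios (long/short): A ≈ 1.222; B ≈ 1.144; C ≈ 1.062; D ≈ 1.260.
5:4 ≈ 1.250; option D is nearest (Δ 0.010).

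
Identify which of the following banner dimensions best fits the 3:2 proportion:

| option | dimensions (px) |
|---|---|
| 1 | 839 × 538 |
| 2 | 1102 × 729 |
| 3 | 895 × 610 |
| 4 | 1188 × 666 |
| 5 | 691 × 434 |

2

Ratios (long/short): 1 ≈ 1.559; 2 ≈ 1.512; 3 ≈ 1.467; 4 ≈ 1.784; 5 ≈ 1.592.
3:2 ≈ 1.500; option 2 is nearest (Δ 0.012).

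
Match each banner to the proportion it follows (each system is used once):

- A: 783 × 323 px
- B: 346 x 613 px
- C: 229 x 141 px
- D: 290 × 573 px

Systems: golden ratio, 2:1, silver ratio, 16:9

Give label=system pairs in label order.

A=silver ratio, B=16:9, C=golden ratio, D=2:1

A = 783/323 ≈ 2.424 → silver ratio (2.414)
B = 613/346 ≈ 1.772 → 16:9 (1.778)
C = 229/141 ≈ 1.624 → golden ratio (1.618)
D = 573/290 ≈ 1.976 → 2:1 (2.000)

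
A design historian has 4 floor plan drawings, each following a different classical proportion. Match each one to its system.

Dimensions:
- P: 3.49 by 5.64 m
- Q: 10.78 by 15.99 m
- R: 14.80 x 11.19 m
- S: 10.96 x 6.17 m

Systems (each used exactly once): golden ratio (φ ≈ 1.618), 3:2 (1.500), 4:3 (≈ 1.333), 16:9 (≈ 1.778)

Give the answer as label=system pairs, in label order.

Ratios: P ≈ 1.616; Q ≈ 1.483; R ≈ 1.323; S ≈ 1.776.
Targets: golden ratio ≈ 1.618; 3:2 ≈ 1.500; 4:3 ≈ 1.333; 16:9 ≈ 1.778.

P=golden ratio, Q=3:2, R=4:3, S=16:9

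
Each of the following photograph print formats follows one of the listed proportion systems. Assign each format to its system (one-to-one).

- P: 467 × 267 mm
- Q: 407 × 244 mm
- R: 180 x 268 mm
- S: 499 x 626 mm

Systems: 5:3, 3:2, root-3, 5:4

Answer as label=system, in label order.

P=root-3, Q=5:3, R=3:2, S=5:4

P = 467/267 ≈ 1.749 → root-3 (1.732)
Q = 407/244 ≈ 1.668 → 5:3 (1.667)
R = 268/180 ≈ 1.489 → 3:2 (1.500)
S = 626/499 ≈ 1.255 → 5:4 (1.250)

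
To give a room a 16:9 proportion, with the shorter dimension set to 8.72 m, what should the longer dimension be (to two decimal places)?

16:9 ≈ 1.77778.
Longer side = 8.72 × 1.77778 ≈ 15.5022 → 15.50 m.

15.50 m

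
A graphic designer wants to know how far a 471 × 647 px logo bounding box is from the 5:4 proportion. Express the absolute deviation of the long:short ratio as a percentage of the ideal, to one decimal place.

Ratio = 647 / 471 ≈ 1.3737.
Ideal 5:4 = 1.2500. |1.3737 − 1.2500| / 1.2500 ≈ 9.90% → 9.9%.

9.9%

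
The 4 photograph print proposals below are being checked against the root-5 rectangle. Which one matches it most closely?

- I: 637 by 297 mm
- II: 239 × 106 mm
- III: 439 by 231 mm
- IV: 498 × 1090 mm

Target root-5 ≈ 2.236.
I: 2.145 (Δ0.091)  II: 2.255 (Δ0.019)  III: 1.900 (Δ0.336)  IV: 2.189 (Δ0.047)

II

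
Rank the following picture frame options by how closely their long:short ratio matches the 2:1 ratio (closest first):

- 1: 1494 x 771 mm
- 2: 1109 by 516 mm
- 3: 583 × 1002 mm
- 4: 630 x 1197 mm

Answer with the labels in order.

1, 4, 2, 3

1: 1494/771 ≈ 1.938 → |1.938 − 2.000| = 0.062
2: 1109/516 ≈ 2.149 → |2.149 − 2.000| = 0.149
3: 1002/583 ≈ 1.719 → |1.719 − 2.000| = 0.281
4: 1197/630 ≈ 1.900 → |1.900 − 2.000| = 0.100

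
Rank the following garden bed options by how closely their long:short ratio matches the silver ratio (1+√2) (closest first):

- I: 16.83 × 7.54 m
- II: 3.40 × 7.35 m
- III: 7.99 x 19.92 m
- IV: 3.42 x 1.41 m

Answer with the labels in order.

Ratios: I = 16.83 / 7.54 ≈ 2.232; II = 7.35 / 3.40 ≈ 2.162; III = 19.92 / 7.99 ≈ 2.493; IV = 3.42 / 1.41 ≈ 2.426.
|Δ from 2.414|: I 0.182; II 0.252; III 0.079; IV 0.012.

IV, III, I, II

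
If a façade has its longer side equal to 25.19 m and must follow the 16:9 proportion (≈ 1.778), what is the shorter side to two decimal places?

16:9 ≈ 1.77778.
Shorter side = 25.19 ÷ 1.77778 ≈ 14.1694 → 14.17 m.

14.17 m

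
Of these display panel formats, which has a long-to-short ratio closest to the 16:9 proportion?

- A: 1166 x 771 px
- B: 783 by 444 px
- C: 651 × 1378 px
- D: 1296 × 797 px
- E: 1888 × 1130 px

Target 16:9 ≈ 1.778.
A: 1.512 (Δ0.266)  B: 1.764 (Δ0.014)  C: 2.117 (Δ0.339)  D: 1.626 (Δ0.152)  E: 1.671 (Δ0.107)

B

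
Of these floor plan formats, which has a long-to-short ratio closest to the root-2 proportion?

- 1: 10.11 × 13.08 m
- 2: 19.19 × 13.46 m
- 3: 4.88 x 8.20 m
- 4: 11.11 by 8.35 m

2

Target root-2 ≈ 1.414.
1: 1.294 (Δ0.120)  2: 1.426 (Δ0.012)  3: 1.680 (Δ0.266)  4: 1.331 (Δ0.083)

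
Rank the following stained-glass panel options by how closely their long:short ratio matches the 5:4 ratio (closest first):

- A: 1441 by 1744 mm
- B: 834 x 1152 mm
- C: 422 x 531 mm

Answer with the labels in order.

Ratios: A = 1744 / 1441 ≈ 1.210; B = 1152 / 834 ≈ 1.381; C = 531 / 422 ≈ 1.258.
|Δ from 1.250|: A 0.040; B 0.131; C 0.008.

C, A, B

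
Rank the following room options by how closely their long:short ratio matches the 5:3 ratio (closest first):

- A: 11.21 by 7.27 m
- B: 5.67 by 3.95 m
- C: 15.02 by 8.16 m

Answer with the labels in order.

Ratios: A = 11.21 / 7.27 ≈ 1.542; B = 5.67 / 3.95 ≈ 1.435; C = 15.02 / 8.16 ≈ 1.841.
|Δ from 1.667|: A 0.125; B 0.232; C 0.174.

A, C, B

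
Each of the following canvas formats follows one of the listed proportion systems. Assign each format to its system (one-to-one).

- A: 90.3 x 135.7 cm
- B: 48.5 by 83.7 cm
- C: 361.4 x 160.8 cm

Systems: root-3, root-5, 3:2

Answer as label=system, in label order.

A=3:2, B=root-3, C=root-5

Ratios: A ≈ 1.503; B ≈ 1.726; C ≈ 2.248.
Targets: root-3 ≈ 1.732; root-5 ≈ 2.236; 3:2 ≈ 1.500.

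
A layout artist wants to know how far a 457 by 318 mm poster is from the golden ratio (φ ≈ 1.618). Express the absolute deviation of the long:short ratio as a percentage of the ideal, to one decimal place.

11.2%

Ratio = 457 / 318 ≈ 1.4371.
Ideal golden ratio ≈ 1.6180. |1.4371 − 1.6180| / 1.6180 ≈ 11.18% → 11.2%.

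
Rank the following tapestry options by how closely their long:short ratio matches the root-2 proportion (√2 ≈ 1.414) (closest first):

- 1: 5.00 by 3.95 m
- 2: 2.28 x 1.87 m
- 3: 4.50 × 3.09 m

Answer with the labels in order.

1: 5.00/3.95 ≈ 1.266 → |1.266 − 1.414| = 0.148
2: 2.28/1.87 ≈ 1.219 → |1.219 − 1.414| = 0.195
3: 4.50/3.09 ≈ 1.456 → |1.456 − 1.414| = 0.042

3, 1, 2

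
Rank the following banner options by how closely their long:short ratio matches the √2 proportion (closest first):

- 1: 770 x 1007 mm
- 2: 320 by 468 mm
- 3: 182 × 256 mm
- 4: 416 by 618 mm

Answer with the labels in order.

3, 2, 4, 1

Ratios: 1 = 1007 / 770 ≈ 1.308; 2 = 468 / 320 ≈ 1.462; 3 = 256 / 182 ≈ 1.407; 4 = 618 / 416 ≈ 1.486.
|Δ from 1.414|: 1 0.106; 2 0.048; 3 0.007; 4 0.072.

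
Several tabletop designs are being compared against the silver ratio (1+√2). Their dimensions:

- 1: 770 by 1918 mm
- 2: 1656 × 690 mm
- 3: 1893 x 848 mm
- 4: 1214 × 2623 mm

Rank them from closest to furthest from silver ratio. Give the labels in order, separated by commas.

2, 1, 3, 4

1: 1918/770 ≈ 2.491 → |2.491 − 2.414| = 0.077
2: 1656/690 ≈ 2.400 → |2.400 − 2.414| = 0.014
3: 1893/848 ≈ 2.232 → |2.232 − 2.414| = 0.182
4: 2623/1214 ≈ 2.161 → |2.161 − 2.414| = 0.253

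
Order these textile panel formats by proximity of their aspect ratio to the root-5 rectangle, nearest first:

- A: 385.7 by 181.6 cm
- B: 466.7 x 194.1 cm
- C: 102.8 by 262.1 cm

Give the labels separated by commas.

Ratios: A = 385.7 / 181.6 ≈ 2.124; B = 466.7 / 194.1 ≈ 2.404; C = 262.1 / 102.8 ≈ 2.550.
|Δ from 2.236|: A 0.112; B 0.168; C 0.314.

A, B, C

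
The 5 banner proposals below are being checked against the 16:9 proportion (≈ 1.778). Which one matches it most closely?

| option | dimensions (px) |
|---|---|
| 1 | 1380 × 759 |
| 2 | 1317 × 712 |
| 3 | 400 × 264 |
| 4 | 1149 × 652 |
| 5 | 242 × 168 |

4

Target 16:9 ≈ 1.778.
1: 1.818 (Δ0.040)  2: 1.850 (Δ0.072)  3: 1.515 (Δ0.263)  4: 1.762 (Δ0.016)  5: 1.440 (Δ0.338)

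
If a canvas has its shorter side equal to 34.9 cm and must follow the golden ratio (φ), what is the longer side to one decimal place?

golden ratio ≈ 1.61803.
Longer side = 34.9 × 1.61803 ≈ 56.469 → 56.5 cm.

56.5 cm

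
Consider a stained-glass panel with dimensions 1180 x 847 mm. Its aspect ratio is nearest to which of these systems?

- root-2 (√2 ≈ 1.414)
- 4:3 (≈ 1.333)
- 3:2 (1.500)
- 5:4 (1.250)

root-2

Ratio = 1180 / 847 ≈ 1.393.
Distances: root-2 1.414 (Δ 0.021); 4:3 1.333 (Δ 0.060); 3:2 1.500 (Δ 0.107); 5:4 1.250 (Δ 0.143).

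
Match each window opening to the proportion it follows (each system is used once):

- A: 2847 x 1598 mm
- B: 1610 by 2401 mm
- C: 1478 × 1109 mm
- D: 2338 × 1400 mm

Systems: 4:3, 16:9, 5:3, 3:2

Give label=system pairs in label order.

A=16:9, B=3:2, C=4:3, D=5:3

A = 2847/1598 ≈ 1.782 → 16:9 (1.778)
B = 2401/1610 ≈ 1.491 → 3:2 (1.500)
C = 1478/1109 ≈ 1.333 → 4:3 (1.333)
D = 2338/1400 ≈ 1.670 → 5:3 (1.667)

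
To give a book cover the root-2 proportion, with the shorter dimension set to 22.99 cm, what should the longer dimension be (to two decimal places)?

32.51 cm

root-2 ≈ 1.41421.
Longer side = 22.99 × 1.41421 ≈ 32.5127 → 32.51 cm.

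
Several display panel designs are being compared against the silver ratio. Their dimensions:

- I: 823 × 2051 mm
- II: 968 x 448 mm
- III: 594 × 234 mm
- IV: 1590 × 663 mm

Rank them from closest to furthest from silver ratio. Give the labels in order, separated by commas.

IV, I, III, II

I: 2051/823 ≈ 2.492 → |2.492 − 2.414| = 0.078
II: 968/448 ≈ 2.161 → |2.161 − 2.414| = 0.253
III: 594/234 ≈ 2.538 → |2.538 − 2.414| = 0.124
IV: 1590/663 ≈ 2.398 → |2.398 − 2.414| = 0.016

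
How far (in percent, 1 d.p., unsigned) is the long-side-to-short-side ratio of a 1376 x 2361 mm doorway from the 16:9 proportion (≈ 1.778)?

Ratio = 2361 / 1376 ≈ 1.7158.
Ideal 16:9 ≈ 1.7778. |1.7158 − 1.7778| / 1.7778 ≈ 3.49% → 3.5%.

3.5%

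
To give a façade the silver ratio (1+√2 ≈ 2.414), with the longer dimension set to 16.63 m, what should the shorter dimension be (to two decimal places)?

silver ratio ≈ 2.41421.
Shorter side = 16.63 ÷ 2.41421 ≈ 6.8884 → 6.89 m.

6.89 m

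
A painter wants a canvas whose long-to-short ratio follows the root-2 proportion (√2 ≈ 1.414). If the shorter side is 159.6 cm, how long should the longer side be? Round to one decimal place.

225.7 cm

root-2 ≈ 1.41421.
Longer side = 159.6 × 1.41421 ≈ 225.708 → 225.7 cm.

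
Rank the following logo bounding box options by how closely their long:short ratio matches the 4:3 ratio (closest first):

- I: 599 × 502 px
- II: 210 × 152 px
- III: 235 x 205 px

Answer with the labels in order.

Ratios: I = 599 / 502 ≈ 1.193; II = 210 / 152 ≈ 1.382; III = 235 / 205 ≈ 1.146.
|Δ from 1.333|: I 0.140; II 0.049; III 0.187.

II, I, III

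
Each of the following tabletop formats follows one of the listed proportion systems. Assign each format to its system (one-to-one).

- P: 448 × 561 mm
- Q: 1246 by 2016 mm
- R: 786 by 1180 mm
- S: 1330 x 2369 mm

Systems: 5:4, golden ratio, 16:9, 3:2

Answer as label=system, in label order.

P=5:4, Q=golden ratio, R=3:2, S=16:9

Ratios: P ≈ 1.252; Q ≈ 1.618; R ≈ 1.501; S ≈ 1.781.
Targets: 5:4 ≈ 1.250; golden ratio ≈ 1.618; 16:9 ≈ 1.778; 3:2 ≈ 1.500.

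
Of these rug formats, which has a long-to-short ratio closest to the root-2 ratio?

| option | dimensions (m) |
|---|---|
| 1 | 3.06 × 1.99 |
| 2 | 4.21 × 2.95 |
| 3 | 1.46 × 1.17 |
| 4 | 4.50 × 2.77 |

2

Ratios (long/short): 1 ≈ 1.538; 2 ≈ 1.427; 3 ≈ 1.248; 4 ≈ 1.625.
root-2 ≈ 1.414; option 2 is nearest (Δ 0.013).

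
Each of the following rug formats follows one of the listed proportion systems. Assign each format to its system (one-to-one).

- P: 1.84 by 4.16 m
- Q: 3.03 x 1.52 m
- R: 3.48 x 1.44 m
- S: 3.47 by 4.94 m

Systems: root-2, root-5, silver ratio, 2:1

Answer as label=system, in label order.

P=root-5, Q=2:1, R=silver ratio, S=root-2

Ratios: P ≈ 2.261; Q ≈ 1.993; R ≈ 2.417; S ≈ 1.424.
Targets: root-2 ≈ 1.414; root-5 ≈ 2.236; silver ratio ≈ 2.414; 2:1 ≈ 2.000.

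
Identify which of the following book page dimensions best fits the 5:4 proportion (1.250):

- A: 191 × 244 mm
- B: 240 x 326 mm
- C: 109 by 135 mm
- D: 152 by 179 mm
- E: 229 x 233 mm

Target 5:4 ≈ 1.250.
A: 1.277 (Δ0.027)  B: 1.358 (Δ0.108)  C: 1.239 (Δ0.011)  D: 1.178 (Δ0.072)  E: 1.017 (Δ0.233)

C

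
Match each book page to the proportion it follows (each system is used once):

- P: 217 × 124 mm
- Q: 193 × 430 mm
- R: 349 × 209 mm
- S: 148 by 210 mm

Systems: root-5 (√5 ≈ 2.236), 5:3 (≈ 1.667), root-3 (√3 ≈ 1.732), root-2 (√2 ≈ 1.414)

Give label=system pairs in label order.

Ratios: P ≈ 1.750; Q ≈ 2.228; R ≈ 1.670; S ≈ 1.419.
Targets: root-5 ≈ 2.236; 5:3 ≈ 1.667; root-3 ≈ 1.732; root-2 ≈ 1.414.

P=root-3, Q=root-5, R=5:3, S=root-2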